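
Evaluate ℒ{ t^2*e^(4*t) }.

2/(s - 4)^3

L{e^(4t)} = 1/(s - 4).
Then apply L{t^2·g(t)} = (-1)^2 d^2/ds^2[G(s)] with G(s) = 1/(s - 4):
differentiating 2 times and applying the sign gives 2/(s - 4)^3.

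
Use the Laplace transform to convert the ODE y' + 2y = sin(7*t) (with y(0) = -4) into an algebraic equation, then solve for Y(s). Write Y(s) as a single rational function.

Take the Laplace transform of both sides.
Using L{y'} = sY - y(0) = sY - (-4), the left side becomes (s + 2)Y - (-4).
The right side is L{sin(7*t)} = 7/(s^2 + 49).
So (s + 2)Y = 7/(s^2 + 49) + (-4).
Divide through and combine into a single rational function.

Y(s) = (-4*s^2 - 189)/(s^3 + 2*s^2 + 49*s + 98)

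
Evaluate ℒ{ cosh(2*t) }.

s/(s^2 - 4)

L{cosh(2t)} = s/(s^2 - 4).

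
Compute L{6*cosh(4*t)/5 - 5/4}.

The transform is linear, so treat each term independently.
(6/5)·[L{cosh(4t)} = s/(s^2 - 16)]; L{-5/4} = (-5/4)/s.

6*s/(5*(s^2 - 16)) - 5/(4*s)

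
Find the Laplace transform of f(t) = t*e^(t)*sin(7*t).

14*(s - 1)/(s^2 - 2*s + 50)^2

L{sin(7t)} = 7/(s^2 + 49).
Multiplying by e^(t) shifts s → s - 1, so L{e^(t)*sin(7*t)} = 7/((s - 1)^2 + 49).
Then apply L{t·g(t)} = -d/ds[H(s)] with H(s) = 7/((s - 1)^2 + 49):
differentiating 1 time and applying the sign gives 14*(s - 1)/(s^2 - 2*s + 50)^2.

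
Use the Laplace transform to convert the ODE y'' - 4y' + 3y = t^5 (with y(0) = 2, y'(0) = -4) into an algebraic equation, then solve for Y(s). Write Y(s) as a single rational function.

Y(s) = (2*s^7 - 12*s^6 + 120)/(s^8 - 4*s^7 + 3*s^6)

Take the Laplace transform of both sides.
The derivative rules (L{y''} = s^2 Y - s·y(0) - y'(0) and L{y'} = sY - y(0), with y(0) = 2, y'(0) = -4) turn the left side into (s^2 - 4*s + 3)Y - (2*s - 12).
The right side is L{t^5} = 120/s^6.
So (s^2 - 4*s + 3)Y = 120/s^6 + (2*s - 12).
Divide through and combine into a single rational function.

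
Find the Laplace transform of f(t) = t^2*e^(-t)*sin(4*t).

8*(3*s^2 + 6*s - 13)/(s^2 + 2*s + 17)^3

L{sin(4t)} = 4/(s^2 + 16).
Multiplying by e^(-t) shifts s → s + 1, so L{e^(-t)*sin(4*t)} = 4/((s + 1)^2 + 16).
Then apply L{t^2·g(t)} = (-1)^2 d^2/ds^2[G(s)] with G(s) = 4/((s + 1)^2 + 16):
differentiating 2 times and applying the sign gives 8*(3*s^2 + 6*s - 13)/(s^2 + 2*s + 17)^3.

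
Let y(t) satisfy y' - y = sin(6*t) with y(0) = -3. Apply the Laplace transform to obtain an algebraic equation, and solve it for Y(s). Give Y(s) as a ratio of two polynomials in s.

Apply the Laplace transform to the equation.
Using L{y'} = sY - y(0) = sY - (-3), the left side becomes (s - 1)Y - (-3).
The right side is L{sin(6*t)} = 6/(s^2 + 36).
So (s - 1)Y = 6/(s^2 + 36) + (-3).
Divide through and combine into a single rational function.

Y(s) = (-3*s^2 - 102)/(s^3 - s^2 + 36*s - 36)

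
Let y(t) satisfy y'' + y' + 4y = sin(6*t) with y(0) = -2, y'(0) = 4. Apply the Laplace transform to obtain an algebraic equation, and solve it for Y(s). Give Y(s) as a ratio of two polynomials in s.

Transform both sides with L{·}.
Using L{y''} = s^2 Y - s·y(0) - y'(0) and L{y'} = sY - y(0), with y(0) = -2, y'(0) = 4, the left side becomes (s^2 + s + 4)Y - (-2*s + 2).
The right side is L{sin(6*t)} = 6/(s^2 + 36).
So (s^2 + s + 4)Y = 6/(s^2 + 36) + (-2*s + 2).
Solve for Y(s) and write it as one ratio of polynomials.

Y(s) = (-2*s^3 + 2*s^2 - 72*s + 78)/(s^4 + s^3 + 40*s^2 + 36*s + 144)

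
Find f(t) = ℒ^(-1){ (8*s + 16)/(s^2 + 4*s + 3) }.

Factor the denominator: s^2 + 4*s + 3 = (s + 1)*(s + 3).
Partial fraction decomposition gives [4/(s + 1)] + [4/(s + 3)].
Invert each term: 4/(s + 1) ↔ 4e^(-t); 4/(s + 3) ↔ 4e^(-3t).

f(t) = 4*exp(-t) + 4*exp(-3*t)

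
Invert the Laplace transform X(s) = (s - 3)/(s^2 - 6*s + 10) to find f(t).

f(t) = exp(3*t)*cos(t)

Rewrite the denominator: s^2 - 6*s + 10 = (s - 3)^2 + 1.
The form in (s - 3) signals a first-shifting-theorem factor e^(3t).
Since L{cos(t)} = s/(s^2 + 1), the inverse is e^(3*t)*cos(t).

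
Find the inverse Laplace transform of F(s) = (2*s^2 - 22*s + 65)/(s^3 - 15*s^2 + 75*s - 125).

Factor the denominator: s^3 - 15*s^2 + 75*s - 125 = (s - 5)^3.
Partial fraction decomposition gives [2/(s - 5)] + [-2/(s - 5)^2] + [5/(s - 5)^3].
Invert each term: 2/(s - 5) ↔ 2e^(5t); -2/(s - 5)^2 ↔ -2t·e^(5t); 5/(s - 5)^3 ↔ (5/2)t^2·e^(5t).

5*t^2*exp(5*t)/2 - 2*t*exp(5*t) + 2*exp(5*t)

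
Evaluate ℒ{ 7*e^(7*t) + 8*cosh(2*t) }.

8*s/(s^2 - 4) + 7/(s - 7)

Apply the Laplace transform termwise.
(8)·[L{cosh(2t)} = s/(s^2 - 4)]; (7)·[L{e^(7t)} = 1/(s - 7)].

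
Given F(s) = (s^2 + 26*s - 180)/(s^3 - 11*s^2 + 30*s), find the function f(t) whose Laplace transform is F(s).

Factor the denominator: s^3 - 11*s^2 + 30*s = s*(s - 6)*(s - 5).
Partial fraction decomposition gives [5/(s - 5)] + [2/(s - 6)] + [-6/s].
Invert each term: 5/(s - 5) ↔ 5e^(5t); 2/(s - 6) ↔ 2e^(6t); -6/(s - 0) ↔ -6e^(0t).

f(t) = 2*exp(6*t) + 5*exp(5*t) - 6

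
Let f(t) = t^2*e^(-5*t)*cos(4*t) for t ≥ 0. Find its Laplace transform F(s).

L{cos(4t)} = s/(s^2 + 16).
Multiplying by e^(-5t) shifts s → s + 5, so L{e^(-5*t)*cos(4*t)} = (s + 5)/((s + 5)^2 + 16).
Then apply L{t^2·g(t)} = (-1)^2 d^2/ds^2[G(s)] with G(s) = (s + 5)/((s + 5)^2 + 16):
differentiating 2 times and applying the sign gives 2*(s + 5)*(s^2 + 10*s - 23)/(s^2 + 10*s + 41)^3.

F(s) = 2*(s + 5)*(s^2 + 10*s - 23)/(s^2 + 10*s + 41)^3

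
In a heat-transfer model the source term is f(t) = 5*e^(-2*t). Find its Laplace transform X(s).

X(s) = 5/(s + 2)

L{5} = 5/s.
By the first shifting theorem, multiplying by e^(-2t) replaces s with s + 2.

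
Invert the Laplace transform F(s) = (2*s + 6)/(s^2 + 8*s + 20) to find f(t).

f(t) = -exp(-4*t)*sin(2*t) + 2*exp(-4*t)*cos(2*t)

Complete the square in the denominator: s^2 + 8*s + 20 = (s + 4)^2 + 2^2.
Split the numerator to match: 2*s + 6 = 2·(s + 4) - 1·2.
Invert each term: 2·(s + 4)/((s + 4)^2 + 4) ↔ 2e^(-4t)cos(2t); -1·2/((s + 4)^2 + 4) ↔ -e^(-4t)sin(2t).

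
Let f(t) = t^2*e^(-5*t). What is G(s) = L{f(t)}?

L{t^2} = 2!/s^3 = 2/s^3.
By the first shifting theorem, multiplying by e^(-5t) replaces s with s + 5.

G(s) = 2/(s + 5)^3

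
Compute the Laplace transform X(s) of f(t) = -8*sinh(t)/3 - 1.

X(s) = -8/(3*(s^2 - 1)) - 1/s

Apply the Laplace transform termwise.
(-8/3)·[L{sinh(t)} = 1/(s^2 - 1)]; L{-1} = -1/s.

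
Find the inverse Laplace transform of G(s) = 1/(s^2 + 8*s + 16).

Rewrite the denominator: s^2 + 8*s + 16 = (s + 4)^2.
The form in (s + 4) signals a first-shifting-theorem factor e^(-4t).
Since L{t} = 1!/s^2 = 1/s^2, the inverse is t*e^(-4*t).

t*exp(-4*t)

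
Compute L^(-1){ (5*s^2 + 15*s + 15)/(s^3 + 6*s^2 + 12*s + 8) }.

Factor the denominator: s^3 + 6*s^2 + 12*s + 8 = (s + 2)^3.
Partial fraction decomposition gives [5/(s + 2)] + [-5/(s + 2)^2] + [5/(s + 2)^3].
Invert each term: 5/(s + 2) ↔ 5e^(-2t); -5/(s + 2)^2 ↔ -5t·e^(-2t); 5/(s + 2)^3 ↔ (5/2)t^2·e^(-2t).

5*t^2*exp(-2*t)/2 - 5*t*exp(-2*t) + 5*exp(-2*t)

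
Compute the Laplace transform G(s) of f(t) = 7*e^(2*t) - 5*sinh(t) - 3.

The transform is linear, so treat each term independently.
L{-3} = -3/s; (7)·[L{e^(2t)} = 1/(s - 2)]; (-5)·[L{sinh(t)} = 1/(s^2 - 1)].

G(s) = -5/(s^2 - 1) + 7/(s - 2) - 3/s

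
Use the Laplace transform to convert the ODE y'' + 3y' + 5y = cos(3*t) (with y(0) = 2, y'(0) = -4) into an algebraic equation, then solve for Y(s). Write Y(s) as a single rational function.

Y(s) = (2*s^3 + 2*s^2 + 19*s + 18)/(s^4 + 3*s^3 + 14*s^2 + 27*s + 45)

Take the Laplace transform of both sides.
The derivative rules (L{y''} = s^2 Y - s·y(0) - y'(0) and L{y'} = sY - y(0), with y(0) = 2, y'(0) = -4) turn the left side into (s^2 + 3*s + 5)Y - (2*s + 2).
The right side is L{cos(3*t)} = s/(s^2 + 9).
So (s^2 + 3*s + 5)Y = s/(s^2 + 9) + (2*s + 2).
Isolate Y and clear denominators.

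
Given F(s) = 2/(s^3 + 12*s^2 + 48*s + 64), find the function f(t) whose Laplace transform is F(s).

f(t) = t^2*exp(-4*t)

Rewrite the denominator: s^3 + 12*s^2 + 48*s + 64 = (s + 4)^3.
The form in (s + 4) signals a first-shifting-theorem factor e^(-4t).
Since L{t^2} = 2!/s^3 = 2/s^3, the inverse is t^2*e^(-4*t).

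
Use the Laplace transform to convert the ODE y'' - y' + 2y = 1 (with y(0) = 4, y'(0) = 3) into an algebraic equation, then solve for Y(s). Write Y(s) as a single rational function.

Take the Laplace transform of both sides.
Using L{y''} = s^2 Y - s·y(0) - y'(0) and L{y'} = sY - y(0), with y(0) = 4, y'(0) = 3, the left side becomes (s^2 - s + 2)Y - (4*s - 1).
The right side is L{1} = 1/s.
So (s^2 - s + 2)Y = 1/s + (4*s - 1).
Divide through and combine into a single rational function.

Y(s) = (4*s^2 - s + 1)/(s^3 - s^2 + 2*s)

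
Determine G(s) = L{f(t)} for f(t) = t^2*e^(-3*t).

L{e^(-3t)} = 1/(s + 3).
Then apply L{t^2·g(t)} = (-1)^2 d^2/ds^2[H(s)] with H(s) = 1/(s + 3):
differentiating 2 times and applying the sign gives 2/(s + 3)^3.

G(s) = 2/(s + 3)^3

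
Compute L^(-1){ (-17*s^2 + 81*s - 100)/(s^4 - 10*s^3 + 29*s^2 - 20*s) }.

-6*exp(5*t) + 4*exp(4*t) - 3*exp(t) + 5

Factor the denominator: s^4 - 10*s^3 + 29*s^2 - 20*s = s*(s - 5)*(s - 4)*(s - 1).
Partial fraction decomposition gives [4/(s - 4)] + [-3/(s - 1)] + [-6/(s - 5)] + [5/s].
Invert each term: 4/(s - 4) ↔ 4e^(4t); -3/(s - 1) ↔ -3e^(t); -6/(s - 5) ↔ -6e^(5t); 5/(s - 0) ↔ 5e^(0t).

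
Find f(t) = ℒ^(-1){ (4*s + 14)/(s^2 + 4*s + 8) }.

Complete the square in the denominator: s^2 + 4*s + 8 = (s + 2)^2 + 2^2.
Split the numerator to match: 4*s + 14 = 4·(s + 2) + 3·2.
Invert each term: 4·(s + 2)/((s + 2)^2 + 4) ↔ 4e^(-2t)cos(2t); 3·2/((s + 2)^2 + 4) ↔ 3e^(-2t)sin(2t).

f(t) = 3*exp(-2*t)*sin(2*t) + 4*exp(-2*t)*cos(2*t)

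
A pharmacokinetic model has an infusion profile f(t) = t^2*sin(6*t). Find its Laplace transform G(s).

L{sin(6t)} = 6/(s^2 + 36).
Then apply L{t^2·g(t)} = (-1)^2 d^2/ds^2[H(s)] with H(s) = 6/(s^2 + 36):
differentiating 2 times and applying the sign gives 36*(s^2 - 12)/(s^2 + 36)^3.

G(s) = 36*(s^2 - 12)/(s^2 + 36)^3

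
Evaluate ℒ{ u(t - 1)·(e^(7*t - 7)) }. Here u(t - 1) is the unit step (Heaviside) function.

exp(-s)/(s - 7)

By the second shifting theorem, L{u(t - c)·g(t - c)} = e^(-cs)·G(s) with c = 1 and G(s) = L{g(t)}.
L{e^(7t)} = 1/(s - 7).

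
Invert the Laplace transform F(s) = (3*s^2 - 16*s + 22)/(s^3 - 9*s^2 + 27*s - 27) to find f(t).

f(t) = t^2*exp(3*t)/2 + 2*t*exp(3*t) + 3*exp(3*t)

Factor the denominator: s^3 - 9*s^2 + 27*s - 27 = (s - 3)^3.
Partial fraction decomposition gives [3/(s - 3)] + [2/(s - 3)^2] + [(s - 3)^(-3)].
Invert each term: 3/(s - 3) ↔ 3e^(3t); 2/(s - 3)^2 ↔ 2t·e^(3t); 1/(s - 3)^3 ↔ (1/2)t^2·e^(3t).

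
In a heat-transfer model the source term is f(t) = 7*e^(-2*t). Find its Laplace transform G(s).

G(s) = 7/(s + 2)

L{7} = 7/s.
By the first shifting theorem, multiplying by e^(-2t) replaces s with s + 2.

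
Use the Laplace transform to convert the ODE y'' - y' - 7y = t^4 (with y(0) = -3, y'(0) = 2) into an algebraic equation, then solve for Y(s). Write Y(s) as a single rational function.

Laplace-transform each side.
Using L{y''} = s^2 Y - s·y(0) - y'(0) and L{y'} = sY - y(0), with y(0) = -3, y'(0) = 2, the left side becomes (s^2 - s - 7)Y - (-3*s + 5).
The right side is L{t^4} = 24/s^5.
So (s^2 - s - 7)Y = 24/s^5 + (-3*s + 5).
Isolate Y and clear denominators.

Y(s) = (-3*s^6 + 5*s^5 + 24)/(s^7 - s^6 - 7*s^5)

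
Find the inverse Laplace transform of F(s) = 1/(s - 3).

Since L{e^(3t)} = 1/(s - 3), the inverse is e^(3*t).

exp(3*t)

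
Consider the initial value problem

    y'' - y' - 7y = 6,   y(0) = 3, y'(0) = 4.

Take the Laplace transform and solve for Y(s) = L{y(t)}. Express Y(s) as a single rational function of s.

Y(s) = (3*s^2 + s + 6)/(s^3 - s^2 - 7*s)

Transform both sides with L{·}.
With L{y''} = s^2 Y - s·y(0) - y'(0) and L{y'} = sY - y(0), with y(0) = 3, y'(0) = 4: the LHS transforms to (s^2 - s - 7)Y - (3*s + 1).
The right side is L{6} = 6/s.
So (s^2 - s - 7)Y = 6/s + (3*s + 1).
Divide through and combine into a single rational function.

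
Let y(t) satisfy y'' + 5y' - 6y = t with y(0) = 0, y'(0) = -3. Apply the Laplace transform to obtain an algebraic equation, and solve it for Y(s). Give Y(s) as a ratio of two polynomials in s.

Y(s) = (-3*s^2 + 1)/(s^4 + 5*s^3 - 6*s^2)

Apply the Laplace transform to the equation.
The derivative rules (L{y''} = s^2 Y - s·y(0) - y'(0) and L{y'} = sY - y(0), with y(0) = 0, y'(0) = -3) turn the left side into (s^2 + 5*s - 6)Y - (-3).
The right side is L{t} = s^(-2).
So (s^2 + 5*s - 6)Y = s^(-2) + (-3).
Divide through and combine into a single rational function.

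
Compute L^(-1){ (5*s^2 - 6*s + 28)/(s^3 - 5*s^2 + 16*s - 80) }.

Factor the denominator: s^3 - 5*s^2 + 16*s - 80 = (s - 5)*(s^2 + 16).
Partial fraction decomposition gives [3/(s - 5)] + [2*s/(s^2 + 16)] + [4/(s^2 + 16)].
Invert each term: 3/(s - 5) ↔ 3e^(5t); 2·s/(s^2 + 16) ↔ 2cos(4t); 1·4/(s^2 + 16) ↔ sin(4t).

3*exp(5*t) + sin(4*t) + 2*cos(4*t)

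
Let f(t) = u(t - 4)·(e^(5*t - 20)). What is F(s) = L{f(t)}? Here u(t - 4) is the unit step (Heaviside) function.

By the second shifting theorem, L{u(t - c)·g(t - c)} = e^(-cs)·G(s) with c = 4 and G(s) = L{g(t)}.
L{e^(5t)} = 1/(s - 5).

F(s) = exp(-4*s)/(s - 5)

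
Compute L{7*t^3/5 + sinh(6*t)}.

6/(s^2 - 36) + 42/(5*s^4)

The transform is linear, so treat each term independently.
L{sinh(6t)} = 6/(s^2 - 36); (7/5)·[L{t^3} = 3!/s^4 = 6/s^4].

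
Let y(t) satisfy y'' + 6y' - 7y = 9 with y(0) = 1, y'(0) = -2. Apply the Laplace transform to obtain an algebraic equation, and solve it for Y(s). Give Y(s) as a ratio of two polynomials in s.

Take the Laplace transform of both sides.
With L{y''} = s^2 Y - s·y(0) - y'(0) and L{y'} = sY - y(0), with y(0) = 1, y'(0) = -2: the LHS transforms to (s^2 + 6*s - 7)Y - (s + 4).
The right side is L{9} = 9/s.
So (s^2 + 6*s - 7)Y = 9/s + (s + 4).
Divide through and combine into a single rational function.

Y(s) = (s^2 + 4*s + 9)/(s^3 + 6*s^2 - 7*s)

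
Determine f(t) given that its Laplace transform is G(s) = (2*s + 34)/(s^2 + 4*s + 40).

f(t) = 5*exp(-2*t)*sin(6*t) + 2*exp(-2*t)*cos(6*t)

Complete the square in the denominator: s^2 + 4*s + 40 = (s + 2)^2 + 6^2.
Split the numerator to match: 2*s + 34 = 2·(s + 2) + 5·6.
Invert each term: 2·(s + 2)/((s + 2)^2 + 36) ↔ 2e^(-2t)cos(6t); 5·6/((s + 2)^2 + 36) ↔ 5e^(-2t)sin(6t).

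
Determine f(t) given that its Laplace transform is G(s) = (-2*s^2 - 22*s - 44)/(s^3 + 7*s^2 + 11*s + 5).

Factor the denominator: s^3 + 7*s^2 + 11*s + 5 = (s + 1)^2*(s + 5).
Partial fraction decomposition gives [-3/(s + 1)] + [-6/(s + 1)^2] + [1/(s + 5)].
Invert each term: -3/(s + 1) ↔ -3e^(-t); -6/(s + 1)^2 ↔ -6t·e^(-t); 1/(s + 5) ↔ e^(-5t).

f(t) = -6*t*exp(-t) - 3*exp(-t) + exp(-5*t)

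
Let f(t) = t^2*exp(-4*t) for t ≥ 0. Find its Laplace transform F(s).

F(s) = 2/(s + 4)^3

L{e^(-4t)} = 1/(s + 4).
Then apply L{t^2·g(t)} = (-1)^2 d^2/ds^2[G(s)] with G(s) = 1/(s + 4):
differentiating 2 times and applying the sign gives 2/(s + 4)^3.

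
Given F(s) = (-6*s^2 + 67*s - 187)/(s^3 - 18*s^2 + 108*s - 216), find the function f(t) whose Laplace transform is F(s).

Factor the denominator: s^3 - 18*s^2 + 108*s - 216 = (s - 6)^3.
Partial fraction decomposition gives [-6/(s - 6)] + [-5/(s - 6)^2] + [-1/(s - 6)^3].
Invert each term: -6/(s - 6) ↔ -6e^(6t); -5/(s - 6)^2 ↔ -5t·e^(6t); -1/(s - 6)^3 ↔ (-1/2)t^2·e^(6t).

f(t) = -t^2*exp(6*t)/2 - 5*t*exp(6*t) - 6*exp(6*t)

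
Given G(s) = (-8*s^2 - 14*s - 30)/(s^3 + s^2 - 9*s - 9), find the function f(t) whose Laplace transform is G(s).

Factor the denominator: s^3 + s^2 - 9*s - 9 = (s - 3)*(s + 1)*(s + 3).
Partial fraction decomposition gives [-6/(s - 3)] + [-5/(s + 3)] + [3/(s + 1)].
Invert each term: -6/(s - 3) ↔ -6e^(3t); -5/(s + 3) ↔ -5e^(-3t); 3/(s + 1) ↔ 3e^(-t).

f(t) = -6*exp(3*t) + 3*exp(-t) - 5*exp(-3*t)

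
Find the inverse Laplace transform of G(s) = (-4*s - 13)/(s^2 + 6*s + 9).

Factor the denominator: s^2 + 6*s + 9 = (s + 3)^2.
Partial fraction decomposition gives [-4/(s + 3)] + [-1/(s + 3)^2].
Invert each term: -4/(s + 3) ↔ -4e^(-3t); -1/(s + 3)^2 ↔ -t·e^(-3t).

-t*exp(-3*t) - 4*exp(-3*t)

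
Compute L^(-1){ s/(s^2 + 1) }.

Since L{cos(t)} = s/(s^2 + 1), the inverse is cos(t).

cos(t)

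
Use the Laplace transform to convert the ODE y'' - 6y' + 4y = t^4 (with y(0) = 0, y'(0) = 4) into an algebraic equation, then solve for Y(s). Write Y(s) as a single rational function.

Y(s) = (4*s^5 + 24)/(s^7 - 6*s^6 + 4*s^5)

Transform both sides with L{·}.
The derivative rules (L{y''} = s^2 Y - s·y(0) - y'(0) and L{y'} = sY - y(0), with y(0) = 0, y'(0) = 4) turn the left side into (s^2 - 6*s + 4)Y - (4).
The right side is L{t^4} = 24/s^5.
So (s^2 - 6*s + 4)Y = 24/s^5 + (4).
Isolate Y and clear denominators.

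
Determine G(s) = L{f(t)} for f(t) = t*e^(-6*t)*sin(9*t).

G(s) = 18*(s + 6)/(s^2 + 12*s + 117)^2

L{sin(9t)} = 9/(s^2 + 81).
Multiplying by e^(-6t) shifts s → s + 6, so L{e^(-6*t)*sin(9*t)} = 9/((s + 6)^2 + 81).
Then apply L{t·g(t)} = -d/ds[H(s)] with H(s) = 9/((s + 6)^2 + 81):
differentiating 1 time and applying the sign gives 18*(s + 6)/(s^2 + 12*s + 117)^2.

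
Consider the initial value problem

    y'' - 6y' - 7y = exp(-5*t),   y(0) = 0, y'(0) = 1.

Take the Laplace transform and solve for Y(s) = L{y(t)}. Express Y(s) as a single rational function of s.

Laplace-transform each side.
With L{y''} = s^2 Y - s·y(0) - y'(0) and L{y'} = sY - y(0), with y(0) = 0, y'(0) = 1: the LHS transforms to (s^2 - 6*s - 7)Y - (1).
The right side is L{exp(-5*t)} = 1/(s + 5).
So (s^2 - 6*s - 7)Y = 1/(s + 5) + (1).
Divide through and combine into a single rational function.

Y(s) = (s + 6)/(s^3 - s^2 - 37*s - 35)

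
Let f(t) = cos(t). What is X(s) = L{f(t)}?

L{cos(t)} = s/(s^2 + 1).

X(s) = s/(s^2 + 1)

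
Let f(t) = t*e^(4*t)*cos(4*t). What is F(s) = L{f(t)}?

L{cos(4t)} = s/(s^2 + 16).
Multiplying by e^(4t) shifts s → s - 4, so L{e^(4*t)*cos(4*t)} = (s - 4)/((s - 4)^2 + 16).
Then apply L{t·g(t)} = -d/ds[G(s)] with G(s) = (s - 4)/((s - 4)^2 + 16):
differentiating 1 time and applying the sign gives s*(s - 8)/(s^2 - 8*s + 32)^2.

F(s) = s*(s - 8)/(s^2 - 8*s + 32)^2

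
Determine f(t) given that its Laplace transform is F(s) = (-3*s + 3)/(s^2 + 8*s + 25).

f(t) = 5*exp(-4*t)*sin(3*t) - 3*exp(-4*t)*cos(3*t)

Complete the square in the denominator: s^2 + 8*s + 25 = (s + 4)^2 + 3^2.
Split the numerator to match: -3*s + 3 = -3·(s + 4) + 5·3.
Invert each term: -3·(s + 4)/((s + 4)^2 + 9) ↔ -3e^(-4t)cos(3t); 5·3/((s + 4)^2 + 9) ↔ 5e^(-4t)sin(3t).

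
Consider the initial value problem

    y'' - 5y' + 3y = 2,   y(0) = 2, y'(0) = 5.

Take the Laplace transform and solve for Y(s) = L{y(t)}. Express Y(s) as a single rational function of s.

Y(s) = (2*s^2 - 5*s + 2)/(s^3 - 5*s^2 + 3*s)

Laplace-transform each side.
With L{y''} = s^2 Y - s·y(0) - y'(0) and L{y'} = sY - y(0), with y(0) = 2, y'(0) = 5: the LHS transforms to (s^2 - 5*s + 3)Y - (2*s - 5).
The right side is L{2} = 2/s.
So (s^2 - 5*s + 3)Y = 2/s + (2*s - 5).
Divide through and combine into a single rational function.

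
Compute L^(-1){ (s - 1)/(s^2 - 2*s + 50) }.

exp(t)*cos(7*t)

Rewrite the denominator: s^2 - 2*s + 50 = (s - 1)^2 + 49.
The form in (s - 1) signals a first-shifting-theorem factor e^(t).
Since L{cos(7t)} = s/(s^2 + 49), the inverse is exp(t)*cos(7*t).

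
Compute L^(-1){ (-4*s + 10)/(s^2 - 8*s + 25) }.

Complete the square in the denominator: s^2 - 8*s + 25 = (s - 4)^2 + 3^2.
Split the numerator to match: -4*s + 10 = -4·(s - 4) - 2·3.
Invert each term: -4·(s - 4)/((s - 4)^2 + 9) ↔ -4e^(4t)cos(3t); -2·3/((s - 4)^2 + 9) ↔ -2e^(4t)sin(3t).

-2*exp(4*t)*sin(3*t) - 4*exp(4*t)*cos(3*t)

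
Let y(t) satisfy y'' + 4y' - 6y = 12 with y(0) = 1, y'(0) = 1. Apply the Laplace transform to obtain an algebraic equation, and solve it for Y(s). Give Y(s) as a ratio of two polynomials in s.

Y(s) = (s^2 + 5*s + 12)/(s^3 + 4*s^2 - 6*s)

Apply the Laplace transform to the equation.
With L{y''} = s^2 Y - s·y(0) - y'(0) and L{y'} = sY - y(0), with y(0) = 1, y'(0) = 1: the LHS transforms to (s^2 + 4*s - 6)Y - (s + 5).
The right side is L{12} = 12/s.
So (s^2 + 4*s - 6)Y = 12/s + (s + 5).
Divide through and combine into a single rational function.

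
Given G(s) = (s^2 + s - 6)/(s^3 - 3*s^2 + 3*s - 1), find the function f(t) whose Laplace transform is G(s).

f(t) = -2*t^2*exp(t) + 3*t*exp(t) + exp(t)

Factor the denominator: s^3 - 3*s^2 + 3*s - 1 = (s - 1)^3.
Partial fraction decomposition gives [1/(s - 1)] + [3/(s - 1)^2] + [-4/(s - 1)^3].
Invert each term: 1/(s - 1) ↔ e^(t); 3/(s - 1)^2 ↔ 3t·e^(t); -4/(s - 1)^3 ↔ (-2)t^2·e^(t).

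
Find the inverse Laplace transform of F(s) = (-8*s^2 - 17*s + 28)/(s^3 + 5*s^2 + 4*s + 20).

Factor the denominator: s^3 + 5*s^2 + 4*s + 20 = (s + 5)*(s^2 + 4).
Partial fraction decomposition gives [-3/(s + 5)] + [-5*s/(s^2 + 4)] + [8/(s^2 + 4)].
Invert each term: -3/(s + 5) ↔ -3e^(-5t); -5·s/(s^2 + 4) ↔ -5cos(2t); 4·2/(s^2 + 4) ↔ 4sin(2t).

4*sin(2*t) - 5*cos(2*t) - 3*exp(-5*t)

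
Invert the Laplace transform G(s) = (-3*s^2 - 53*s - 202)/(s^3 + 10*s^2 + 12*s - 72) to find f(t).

Factor the denominator: s^3 + 10*s^2 + 12*s - 72 = (s - 2)*(s + 6)^2.
Partial fraction decomposition gives [2/(s + 6)] + [-1/(s + 6)^2] + [-5/(s - 2)].
Invert each term: 2/(s + 6) ↔ 2e^(-6t); -1/(s + 6)^2 ↔ -t·e^(-6t); -5/(s - 2) ↔ -5e^(2t).

f(t) = -t*exp(-6*t) - 5*exp(2*t) + 2*exp(-6*t)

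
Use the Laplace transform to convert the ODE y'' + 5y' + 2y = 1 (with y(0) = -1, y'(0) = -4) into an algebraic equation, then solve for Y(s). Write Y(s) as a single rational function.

Take the Laplace transform of both sides.
Using L{y''} = s^2 Y - s·y(0) - y'(0) and L{y'} = sY - y(0), with y(0) = -1, y'(0) = -4, the left side becomes (s^2 + 5*s + 2)Y - (-s - 9).
The right side is L{1} = 1/s.
So (s^2 + 5*s + 2)Y = 1/s + (-s - 9).
Isolate Y and clear denominators.

Y(s) = (-s^2 - 9*s + 1)/(s^3 + 5*s^2 + 2*s)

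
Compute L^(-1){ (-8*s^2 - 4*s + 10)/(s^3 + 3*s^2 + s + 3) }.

Factor the denominator: s^3 + 3*s^2 + s + 3 = (s + 3)*(s^2 + 1).
Partial fraction decomposition gives [-5/(s + 3)] + [-3*s/(s^2 + 1)] + [5/(s^2 + 1)].
Invert each term: -5/(s + 3) ↔ -5e^(-3t); -3·s/(s^2 + 1) ↔ -3cos(t); 5·1/(s^2 + 1) ↔ 5sin(t).

5*sin(t) - 3*cos(t) - 5*exp(-3*t)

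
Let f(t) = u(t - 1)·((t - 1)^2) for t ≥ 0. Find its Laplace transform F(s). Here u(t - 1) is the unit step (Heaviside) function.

By the second shifting theorem, L{u(t - c)·g(t - c)} = e^(-cs)·G(s) with c = 1 and G(s) = L{g(t)}.
L{t^2} = 2!/s^3 = 2/s^3.

F(s) = 2*exp(-s)/s^3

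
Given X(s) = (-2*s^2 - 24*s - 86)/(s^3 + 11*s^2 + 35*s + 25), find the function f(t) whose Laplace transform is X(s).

Factor the denominator: s^3 + 11*s^2 + 35*s + 25 = (s + 1)*(s + 5)^2.
Partial fraction decomposition gives [2/(s + 5)] + [4/(s + 5)^2] + [-4/(s + 1)].
Invert each term: 2/(s + 5) ↔ 2e^(-5t); 4/(s + 5)^2 ↔ 4t·e^(-5t); -4/(s + 1) ↔ -4e^(-t).

f(t) = 4*t*exp(-5*t) - 4*exp(-t) + 2*exp(-5*t)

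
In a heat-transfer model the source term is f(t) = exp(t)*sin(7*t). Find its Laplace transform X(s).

L{sin(7t)} = 7/(s^2 + 49).
By the first shifting theorem, multiplying by e^(t) replaces s with s - 1.

X(s) = 7/((s - 1)^2 + 49)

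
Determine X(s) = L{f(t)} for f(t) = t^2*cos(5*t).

X(s) = 2*s*(s^2 - 75)/(s^2 + 25)^3

L{cos(5t)} = s/(s^2 + 25).
Then apply L{t^2·g(t)} = (-1)^2 d^2/ds^2[G(s)] with G(s) = s/(s^2 + 25):
differentiating 2 times and applying the sign gives 2*s*(s^2 - 75)/(s^2 + 25)^3.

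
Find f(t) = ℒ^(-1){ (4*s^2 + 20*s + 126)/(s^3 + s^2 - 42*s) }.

f(t) = 5*exp(6*t) - 3 + 2*exp(-7*t)

Factor the denominator: s^3 + s^2 - 42*s = s*(s - 6)*(s + 7).
Partial fraction decomposition gives [2/(s + 7)] + [5/(s - 6)] + [-3/s].
Invert each term: 2/(s + 7) ↔ 2e^(-7t); 5/(s - 6) ↔ 5e^(6t); -3/(s - 0) ↔ -3e^(0t).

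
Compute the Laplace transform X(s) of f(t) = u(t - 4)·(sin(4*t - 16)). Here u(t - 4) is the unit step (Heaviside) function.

By the second shifting theorem, L{u(t - c)·g(t - c)} = e^(-cs)·G(s) with c = 4 and G(s) = L{g(t)}.
L{sin(4t)} = 4/(s^2 + 16).

X(s) = 4*exp(-4*s)/(s^2 + 16)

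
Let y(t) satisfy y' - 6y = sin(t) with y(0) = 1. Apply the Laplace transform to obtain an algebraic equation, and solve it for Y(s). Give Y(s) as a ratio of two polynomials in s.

Y(s) = (s^2 + 2)/(s^3 - 6*s^2 + s - 6)

Take the Laplace transform of both sides.
The derivative rules (L{y'} = sY - y(0) = sY - 1) turn the left side into (s - 6)Y - (1).
The right side is L{sin(t)} = 1/(s^2 + 1).
So (s - 6)Y = 1/(s^2 + 1) + (1).
Solve for Y(s) and write it as one ratio of polynomials.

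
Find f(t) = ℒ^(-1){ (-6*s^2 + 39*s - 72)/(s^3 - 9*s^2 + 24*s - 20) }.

f(t) = 6*t*exp(2*t) - 3*exp(5*t) - 3*exp(2*t)

Factor the denominator: s^3 - 9*s^2 + 24*s - 20 = (s - 5)*(s - 2)^2.
Partial fraction decomposition gives [-3/(s - 2)] + [6/(s - 2)^2] + [-3/(s - 5)].
Invert each term: -3/(s - 2) ↔ -3e^(2t); 6/(s - 2)^2 ↔ 6t·e^(2t); -3/(s - 5) ↔ -3e^(5t).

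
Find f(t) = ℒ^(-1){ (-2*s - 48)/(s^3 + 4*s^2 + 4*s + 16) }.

f(t) = -5*sin(2*t) + 2*cos(2*t) - 2*exp(-4*t)

Factor the denominator: s^3 + 4*s^2 + 4*s + 16 = (s + 4)*(s^2 + 4).
Partial fraction decomposition gives [-2/(s + 4)] + [2*s/(s^2 + 4)] + [-10/(s^2 + 4)].
Invert each term: -2/(s + 4) ↔ -2e^(-4t); 2·s/(s^2 + 4) ↔ 2cos(2t); -5·2/(s^2 + 4) ↔ -5sin(2t).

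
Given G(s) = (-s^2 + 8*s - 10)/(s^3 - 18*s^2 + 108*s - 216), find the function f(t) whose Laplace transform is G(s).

f(t) = t^2*exp(6*t) - 4*t*exp(6*t) - exp(6*t)

Factor the denominator: s^3 - 18*s^2 + 108*s - 216 = (s - 6)^3.
Partial fraction decomposition gives [-1/(s - 6)] + [-4/(s - 6)^2] + [2/(s - 6)^3].
Invert each term: -1/(s - 6) ↔ -e^(6t); -4/(s - 6)^2 ↔ -4t·e^(6t); 2/(s - 6)^3 ↔ (1)t^2·e^(6t).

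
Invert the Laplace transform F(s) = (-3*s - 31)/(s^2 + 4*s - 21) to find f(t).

f(t) = -4*exp(3*t) + exp(-7*t)

Factor the denominator: s^2 + 4*s - 21 = (s - 3)*(s + 7).
Partial fraction decomposition gives [1/(s + 7)] + [-4/(s - 3)].
Invert each term: 1/(s + 7) ↔ e^(-7t); -4/(s - 3) ↔ -4e^(3t).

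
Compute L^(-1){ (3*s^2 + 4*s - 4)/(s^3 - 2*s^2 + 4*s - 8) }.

Factor the denominator: s^3 - 2*s^2 + 4*s - 8 = (s - 2)*(s^2 + 4).
Partial fraction decomposition gives [2/(s - 2)] + [s/(s^2 + 4)] + [6/(s^2 + 4)].
Invert each term: 2/(s - 2) ↔ 2e^(2t); 1·s/(s^2 + 4) ↔ cos(2t); 3·2/(s^2 + 4) ↔ 3sin(2t).

2*exp(2*t) + 3*sin(2*t) + cos(2*t)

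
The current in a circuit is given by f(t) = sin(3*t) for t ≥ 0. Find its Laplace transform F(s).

L{sin(3t)} = 3/(s^2 + 9).

F(s) = 3/(s^2 + 9)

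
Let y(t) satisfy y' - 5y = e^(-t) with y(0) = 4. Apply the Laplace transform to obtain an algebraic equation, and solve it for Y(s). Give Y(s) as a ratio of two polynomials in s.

Y(s) = (4*s + 5)/(s^2 - 4*s - 5)

Take the Laplace transform of both sides.
The derivative rules (L{y'} = sY - y(0) = sY - 4) turn the left side into (s - 5)Y - (4).
The right side is L{e^(-t)} = 1/(s + 1).
So (s - 5)Y = 1/(s + 1) + (4).
Divide through and combine into a single rational function.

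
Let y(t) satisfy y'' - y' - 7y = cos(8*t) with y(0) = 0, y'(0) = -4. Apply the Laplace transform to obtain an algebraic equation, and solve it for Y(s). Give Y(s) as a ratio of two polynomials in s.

Transform both sides with L{·}.
The derivative rules (L{y''} = s^2 Y - s·y(0) - y'(0) and L{y'} = sY - y(0), with y(0) = 0, y'(0) = -4) turn the left side into (s^2 - s - 7)Y - (-4).
The right side is L{cos(8*t)} = s/(s^2 + 64).
So (s^2 - s - 7)Y = s/(s^2 + 64) + (-4).
Solve for Y(s) and write it as one ratio of polynomials.

Y(s) = (-4*s^2 + s - 256)/(s^4 - s^3 + 57*s^2 - 64*s - 448)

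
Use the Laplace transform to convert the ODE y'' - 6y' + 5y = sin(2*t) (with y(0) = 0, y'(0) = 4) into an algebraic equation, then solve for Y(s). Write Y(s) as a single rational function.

Y(s) = (4*s^2 + 18)/(s^4 - 6*s^3 + 9*s^2 - 24*s + 20)

Apply the Laplace transform to the equation.
With L{y''} = s^2 Y - s·y(0) - y'(0) and L{y'} = sY - y(0), with y(0) = 0, y'(0) = 4: the LHS transforms to (s^2 - 6*s + 5)Y - (4).
The right side is L{sin(2*t)} = 2/(s^2 + 4).
So (s^2 - 6*s + 5)Y = 2/(s^2 + 4) + (4).
Divide through and combine into a single rational function.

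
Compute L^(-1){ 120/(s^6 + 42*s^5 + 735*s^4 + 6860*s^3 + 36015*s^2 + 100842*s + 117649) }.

t^5*exp(-7*t)

Rewrite the denominator: s^6 + 42*s^5 + 735*s^4 + 6860*s^3 + 36015*s^2 + 100842*s + 117649 = (s + 7)^6.
The form in (s + 7) signals a first-shifting-theorem factor e^(-7t).
Since L{t^5} = 5!/s^6 = 120/s^6, the inverse is t^5*e^(-7*t).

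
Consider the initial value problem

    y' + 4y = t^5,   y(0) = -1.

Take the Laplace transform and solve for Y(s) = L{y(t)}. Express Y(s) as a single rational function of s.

Apply the Laplace transform to the equation.
Using L{y'} = sY - y(0) = sY - (-1), the left side becomes (s + 4)Y - (-1).
The right side is L{t^5} = 120/s^6.
So (s + 4)Y = 120/s^6 + (-1).
Isolate Y and clear denominators.

Y(s) = (-s^6 + 120)/(s^7 + 4*s^6)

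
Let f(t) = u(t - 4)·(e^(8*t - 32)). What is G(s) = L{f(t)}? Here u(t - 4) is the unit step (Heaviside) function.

G(s) = exp(-4*s)/(s - 8)

By the second shifting theorem, L{u(t - c)·g(t - c)} = e^(-cs)·H(s) with c = 4 and H(s) = L{g(t)}.
L{e^(8t)} = 1/(s - 8).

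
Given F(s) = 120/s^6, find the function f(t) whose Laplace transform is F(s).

Since L{t^5} = 5!/s^6 = 120/s^6, the inverse is t^5.

f(t) = t^5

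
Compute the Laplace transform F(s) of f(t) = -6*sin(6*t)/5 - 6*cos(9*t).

Apply the Laplace transform termwise.
(-6/5)·[L{sin(6t)} = 6/(s^2 + 36)]; (-6)·[L{cos(9t)} = s/(s^2 + 81)].

F(s) = -6*s/(s^2 + 81) - 36/(5*(s^2 + 36))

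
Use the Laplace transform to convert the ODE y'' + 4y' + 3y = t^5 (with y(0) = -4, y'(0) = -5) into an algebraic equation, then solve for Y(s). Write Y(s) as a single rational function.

Y(s) = (-4*s^7 - 21*s^6 + 120)/(s^8 + 4*s^7 + 3*s^6)

Laplace-transform each side.
The derivative rules (L{y''} = s^2 Y - s·y(0) - y'(0) and L{y'} = sY - y(0), with y(0) = -4, y'(0) = -5) turn the left side into (s^2 + 4*s + 3)Y - (-4*s - 21).
The right side is L{t^5} = 120/s^6.
So (s^2 + 4*s + 3)Y = 120/s^6 + (-4*s - 21).
Isolate Y and clear denominators.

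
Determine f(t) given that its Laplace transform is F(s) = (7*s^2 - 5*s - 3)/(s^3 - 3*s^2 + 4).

Factor the denominator: s^3 - 3*s^2 + 4 = (s - 2)^2*(s + 1).
Partial fraction decomposition gives [6/(s - 2)] + [5/(s - 2)^2] + [1/(s + 1)].
Invert each term: 6/(s - 2) ↔ 6e^(2t); 5/(s - 2)^2 ↔ 5t·e^(2t); 1/(s + 1) ↔ e^(-t).

f(t) = 5*t*exp(2*t) + 6*exp(2*t) + exp(-t)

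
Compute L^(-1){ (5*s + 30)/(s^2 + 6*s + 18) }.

5*exp(-3*t)*sin(3*t) + 5*exp(-3*t)*cos(3*t)

Complete the square in the denominator: s^2 + 6*s + 18 = (s + 3)^2 + 3^2.
Split the numerator to match: 5*s + 30 = 5·(s + 3) + 5·3.
Invert each term: 5·(s + 3)/((s + 3)^2 + 9) ↔ 5e^(-3t)cos(3t); 5·3/((s + 3)^2 + 9) ↔ 5e^(-3t)sin(3t).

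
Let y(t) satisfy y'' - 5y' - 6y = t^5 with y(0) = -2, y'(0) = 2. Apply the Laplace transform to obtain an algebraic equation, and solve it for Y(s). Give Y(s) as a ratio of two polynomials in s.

Y(s) = (-2*s^7 + 12*s^6 + 120)/(s^8 - 5*s^7 - 6*s^6)

Take the Laplace transform of both sides.
Using L{y''} = s^2 Y - s·y(0) - y'(0) and L{y'} = sY - y(0), with y(0) = -2, y'(0) = 2, the left side becomes (s^2 - 5*s - 6)Y - (-2*s + 12).
The right side is L{t^5} = 120/s^6.
So (s^2 - 5*s - 6)Y = 120/s^6 + (-2*s + 12).
Solve for Y(s) and write it as one ratio of polynomials.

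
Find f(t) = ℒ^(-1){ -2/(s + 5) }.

Since L{e^(-5t)} = 1/(s + 5), the inverse is exp(-5*t), scaled by -2.

f(t) = -2*exp(-5*t)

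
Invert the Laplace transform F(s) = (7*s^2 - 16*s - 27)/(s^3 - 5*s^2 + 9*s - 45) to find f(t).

f(t) = 2*exp(5*t) + 3*sin(3*t) + 5*cos(3*t)

Factor the denominator: s^3 - 5*s^2 + 9*s - 45 = (s - 5)*(s^2 + 9).
Partial fraction decomposition gives [2/(s - 5)] + [5*s/(s^2 + 9)] + [9/(s^2 + 9)].
Invert each term: 2/(s - 5) ↔ 2e^(5t); 5·s/(s^2 + 9) ↔ 5cos(3t); 3·3/(s^2 + 9) ↔ 3sin(3t).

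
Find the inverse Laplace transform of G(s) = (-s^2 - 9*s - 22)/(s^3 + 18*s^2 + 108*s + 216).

-2*t^2*exp(-6*t) + 3*t*exp(-6*t) - exp(-6*t)

Factor the denominator: s^3 + 18*s^2 + 108*s + 216 = (s + 6)^3.
Partial fraction decomposition gives [-1/(s + 6)] + [3/(s + 6)^2] + [-4/(s + 6)^3].
Invert each term: -1/(s + 6) ↔ -e^(-6t); 3/(s + 6)^2 ↔ 3t·e^(-6t); -4/(s + 6)^3 ↔ (-2)t^2·e^(-6t).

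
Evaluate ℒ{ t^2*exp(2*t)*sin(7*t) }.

L{sin(7t)} = 7/(s^2 + 49).
Multiplying by e^(2t) shifts s → s - 2, so L{exp(2*t)*sin(7*t)} = 7/((s - 2)^2 + 49).
Then apply L{t^2·g(t)} = (-1)^2 d^2/ds^2[H(s)] with H(s) = 7/((s - 2)^2 + 49):
differentiating 2 times and applying the sign gives 14*(3*s^2 - 12*s - 37)/(s^2 - 4*s + 53)^3.

14*(3*s^2 - 12*s - 37)/(s^2 - 4*s + 53)^3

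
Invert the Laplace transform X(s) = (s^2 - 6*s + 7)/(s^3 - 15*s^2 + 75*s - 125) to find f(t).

f(t) = t^2*exp(5*t) + 4*t*exp(5*t) + exp(5*t)

Factor the denominator: s^3 - 15*s^2 + 75*s - 125 = (s - 5)^3.
Partial fraction decomposition gives [1/(s - 5)] + [4/(s - 5)^2] + [2/(s - 5)^3].
Invert each term: 1/(s - 5) ↔ e^(5t); 4/(s - 5)^2 ↔ 4t·e^(5t); 2/(s - 5)^3 ↔ (1)t^2·e^(5t).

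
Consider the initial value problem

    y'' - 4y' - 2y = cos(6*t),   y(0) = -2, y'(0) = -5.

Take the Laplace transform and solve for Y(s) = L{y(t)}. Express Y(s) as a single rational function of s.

Take the Laplace transform of both sides.
With L{y''} = s^2 Y - s·y(0) - y'(0) and L{y'} = sY - y(0), with y(0) = -2, y'(0) = -5: the LHS transforms to (s^2 - 4*s - 2)Y - (-2*s + 3).
The right side is L{cos(6*t)} = s/(s^2 + 36).
So (s^2 - 4*s - 2)Y = s/(s^2 + 36) + (-2*s + 3).
Isolate Y and clear denominators.

Y(s) = (-2*s^3 + 3*s^2 - 71*s + 108)/(s^4 - 4*s^3 + 34*s^2 - 144*s - 72)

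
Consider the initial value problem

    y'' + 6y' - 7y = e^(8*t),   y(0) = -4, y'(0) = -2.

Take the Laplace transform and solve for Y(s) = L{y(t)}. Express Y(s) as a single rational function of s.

Apply the Laplace transform to the equation.
Using L{y''} = s^2 Y - s·y(0) - y'(0) and L{y'} = sY - y(0), with y(0) = -4, y'(0) = -2, the left side becomes (s^2 + 6*s - 7)Y - (-4*s - 26).
The right side is L{e^(8*t)} = 1/(s - 8).
So (s^2 + 6*s - 7)Y = 1/(s - 8) + (-4*s - 26).
Solve for Y(s) and write it as one ratio of polynomials.

Y(s) = (-4*s^2 + 6*s + 209)/(s^3 - 2*s^2 - 55*s + 56)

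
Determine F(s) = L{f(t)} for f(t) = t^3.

F(s) = 6/s^4

L{t^3} = 3!/s^4 = 6/s^4.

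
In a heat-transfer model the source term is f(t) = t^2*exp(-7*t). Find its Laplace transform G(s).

L{e^(-7t)} = 1/(s + 7).
Then apply L{t^2·g(t)} = (-1)^2 d^2/ds^2[H(s)] with H(s) = 1/(s + 7):
differentiating 2 times and applying the sign gives 2/(s + 7)^3.

G(s) = 2/(s + 7)^3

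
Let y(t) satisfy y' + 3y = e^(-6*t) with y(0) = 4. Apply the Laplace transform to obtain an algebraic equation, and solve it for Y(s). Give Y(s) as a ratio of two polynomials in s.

Apply the Laplace transform to the equation.
Using L{y'} = sY - y(0) = sY - 4, the left side becomes (s + 3)Y - (4).
The right side is L{e^(-6*t)} = 1/(s + 6).
So (s + 3)Y = 1/(s + 6) + (4).
Isolate Y and clear denominators.

Y(s) = (4*s + 25)/(s^2 + 9*s + 18)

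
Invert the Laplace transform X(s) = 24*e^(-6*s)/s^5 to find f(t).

f(t) = Heaviside(t - 6)*((t - 6)^4)

The factor e^(-6s) signals a time shift by c = 6 (second shifting theorem).
L{t^4} = 4!/s^5 = 24/s^5, so L^-1{24/s^5} = t^4.
Hence the inverse is u(t - 6) times that function evaluated at t - 6.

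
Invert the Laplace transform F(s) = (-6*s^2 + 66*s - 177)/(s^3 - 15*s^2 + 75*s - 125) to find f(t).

f(t) = 3*t^2*exp(5*t)/2 + 6*t*exp(5*t) - 6*exp(5*t)

Factor the denominator: s^3 - 15*s^2 + 75*s - 125 = (s - 5)^3.
Partial fraction decomposition gives [-6/(s - 5)] + [6/(s - 5)^2] + [3/(s - 5)^3].
Invert each term: -6/(s - 5) ↔ -6e^(5t); 6/(s - 5)^2 ↔ 6t·e^(5t); 3/(s - 5)^3 ↔ (3/2)t^2·e^(5t).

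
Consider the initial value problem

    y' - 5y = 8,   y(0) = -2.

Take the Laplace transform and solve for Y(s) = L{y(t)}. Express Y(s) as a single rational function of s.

Take the Laplace transform of both sides.
Using L{y'} = sY - y(0) = sY - (-2), the left side becomes (s - 5)Y - (-2).
The right side is L{8} = 8/s.
So (s - 5)Y = 8/s + (-2).
Divide through and combine into a single rational function.

Y(s) = (-2*s + 8)/(s^2 - 5*s)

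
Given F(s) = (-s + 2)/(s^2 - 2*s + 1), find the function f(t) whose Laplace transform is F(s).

f(t) = t*exp(t) - exp(t)

Factor the denominator: s^2 - 2*s + 1 = (s - 1)^2.
Partial fraction decomposition gives [-1/(s - 1)] + [(s - 1)^(-2)].
Invert each term: -1/(s - 1) ↔ -e^(t); 1/(s - 1)^2 ↔ t·e^(t).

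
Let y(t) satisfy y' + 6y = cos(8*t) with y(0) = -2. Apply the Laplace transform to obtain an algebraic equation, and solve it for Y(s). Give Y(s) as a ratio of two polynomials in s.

Y(s) = (-2*s^2 + s - 128)/(s^3 + 6*s^2 + 64*s + 384)

Transform both sides with L{·}.
The derivative rules (L{y'} = sY - y(0) = sY - (-2)) turn the left side into (s + 6)Y - (-2).
The right side is L{cos(8*t)} = s/(s^2 + 64).
So (s + 6)Y = s/(s^2 + 64) + (-2).
Isolate Y and clear denominators.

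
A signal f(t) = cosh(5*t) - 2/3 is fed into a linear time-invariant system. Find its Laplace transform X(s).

By linearity of the Laplace transform, transform each term separately.
L{-2/3} = (-2/3)/s; L{cosh(5t)} = s/(s^2 - 25).

X(s) = s/(s^2 - 25) - 2/(3*s)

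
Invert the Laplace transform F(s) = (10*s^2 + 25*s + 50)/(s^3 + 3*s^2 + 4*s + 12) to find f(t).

f(t) = 5*sin(2*t) + 5*cos(2*t) + 5*exp(-3*t)

Factor the denominator: s^3 + 3*s^2 + 4*s + 12 = (s + 3)*(s^2 + 4).
Partial fraction decomposition gives [5/(s + 3)] + [5*s/(s^2 + 4)] + [10/(s^2 + 4)].
Invert each term: 5/(s + 3) ↔ 5e^(-3t); 5·s/(s^2 + 4) ↔ 5cos(2t); 5·2/(s^2 + 4) ↔ 5sin(2t).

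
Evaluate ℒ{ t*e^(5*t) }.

L{e^(5t)} = 1/(s - 5).
Then apply L{t·g(t)} = -d/ds[G(s)] with G(s) = 1/(s - 5):
differentiating 1 time and applying the sign gives (s - 5)^(-2).

(s - 5)^(-2)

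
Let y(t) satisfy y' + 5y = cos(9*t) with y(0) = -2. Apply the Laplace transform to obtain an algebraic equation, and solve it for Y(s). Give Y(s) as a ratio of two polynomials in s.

Y(s) = (-2*s^2 + s - 162)/(s^3 + 5*s^2 + 81*s + 405)

Take the Laplace transform of both sides.
Using L{y'} = sY - y(0) = sY - (-2), the left side becomes (s + 5)Y - (-2).
The right side is L{cos(9*t)} = s/(s^2 + 81).
So (s + 5)Y = s/(s^2 + 81) + (-2).
Isolate Y and clear denominators.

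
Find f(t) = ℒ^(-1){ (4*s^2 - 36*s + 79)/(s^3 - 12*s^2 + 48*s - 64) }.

f(t) = -t^2*exp(4*t)/2 - 4*t*exp(4*t) + 4*exp(4*t)

Factor the denominator: s^3 - 12*s^2 + 48*s - 64 = (s - 4)^3.
Partial fraction decomposition gives [4/(s - 4)] + [-4/(s - 4)^2] + [-1/(s - 4)^3].
Invert each term: 4/(s - 4) ↔ 4e^(4t); -4/(s - 4)^2 ↔ -4t·e^(4t); -1/(s - 4)^3 ↔ (-1/2)t^2·e^(4t).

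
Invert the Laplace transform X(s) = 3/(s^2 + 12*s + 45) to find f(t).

Rewrite the denominator: s^2 + 12*s + 45 = (s + 6)^2 + 9.
The form in (s + 6) signals a first-shifting-theorem factor e^(-6t).
Since L{sin(3t)} = 3/(s^2 + 9), the inverse is e^(-6*t)*sin(3*t).

f(t) = exp(-6*t)*sin(3*t)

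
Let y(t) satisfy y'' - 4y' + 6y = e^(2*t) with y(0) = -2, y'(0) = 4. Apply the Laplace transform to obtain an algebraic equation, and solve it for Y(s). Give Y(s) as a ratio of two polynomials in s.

Laplace-transform each side.
The derivative rules (L{y''} = s^2 Y - s·y(0) - y'(0) and L{y'} = sY - y(0), with y(0) = -2, y'(0) = 4) turn the left side into (s^2 - 4*s + 6)Y - (-2*s + 12).
The right side is L{e^(2*t)} = 1/(s - 2).
So (s^2 - 4*s + 6)Y = 1/(s - 2) + (-2*s + 12).
Isolate Y and clear denominators.

Y(s) = (-2*s^2 + 16*s - 23)/(s^3 - 6*s^2 + 14*s - 12)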